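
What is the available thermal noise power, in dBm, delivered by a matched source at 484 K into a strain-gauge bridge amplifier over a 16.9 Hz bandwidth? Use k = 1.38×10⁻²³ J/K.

P_n = kTB = 1.38×10⁻²³ × 484 × 1.69×10¹ = 1.13×10⁻¹⁹ W
In dBm: 10 log₁₀(1.13×10⁻¹⁹ / 10⁻³) = −159.5 dBm

−159.5 dBm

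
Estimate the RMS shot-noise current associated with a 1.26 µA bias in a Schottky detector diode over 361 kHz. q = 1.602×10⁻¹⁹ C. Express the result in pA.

382 pA

I_n = √(2qI·B)
2qI·B = 2 × 1.602×10⁻¹⁹ × 1.26×10⁻⁶ × 3.61×10⁵ = 1.46×10⁻¹⁹ A²
I_n = √(1.46×10⁻¹⁹) = 3.82×10⁻¹⁰ A = 382 pA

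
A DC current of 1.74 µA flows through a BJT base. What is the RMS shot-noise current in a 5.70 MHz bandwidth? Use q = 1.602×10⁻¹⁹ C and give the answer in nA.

1.78 nA

I_n = √(2qI·B)
2qI·B = 2 × 1.602×10⁻¹⁹ × 1.74×10⁻⁶ × 5.70×10⁶ = 3.18×10⁻¹⁸ A²
I_n = √(3.18×10⁻¹⁸) = 1.78×10⁻⁹ A = 1.78 nA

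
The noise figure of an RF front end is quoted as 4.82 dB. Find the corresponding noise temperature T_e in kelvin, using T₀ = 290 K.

F = 10^(4.82/10) = 3.03389
T_e = (F − 1)·T₀ = (3.03389 − 1) × 290 = 590 K

590 K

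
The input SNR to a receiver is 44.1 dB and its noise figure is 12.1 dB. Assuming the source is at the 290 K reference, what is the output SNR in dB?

By definition F = SNR_in/SNR_out, so in dB: SNR_out = SNR_in − NF
SNR_out = 44.1 − 12.1 = 32.0 dB

32.0 dB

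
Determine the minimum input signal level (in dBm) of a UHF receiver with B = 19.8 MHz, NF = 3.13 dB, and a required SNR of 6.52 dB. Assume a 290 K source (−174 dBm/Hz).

−91.4 dBm

Sensitivity = −174 + 10 log₁₀(B) + NF + SNR_min
= −174 + 72.97 + 3.13 + 6.52
= −91.38 dBm → −91.4 dBm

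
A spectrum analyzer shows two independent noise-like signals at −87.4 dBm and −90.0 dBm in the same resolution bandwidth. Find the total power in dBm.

Convert to linear, add, convert back:
P₁ = 1.82×10⁻¹² W, P₂ = 1.00×10⁻¹² W
P_tot = 2.82×10⁻¹² W → 10 log₁₀(P_tot / 10⁻³) = −85.5 dBm

−85.5 dBm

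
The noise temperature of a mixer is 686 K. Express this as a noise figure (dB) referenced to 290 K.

F = 1 + T_e/T₀ = 1 + 686/290 = 3.36552
NF = 10 log₁₀(3.36552) = 5.27 dB

5.27 dB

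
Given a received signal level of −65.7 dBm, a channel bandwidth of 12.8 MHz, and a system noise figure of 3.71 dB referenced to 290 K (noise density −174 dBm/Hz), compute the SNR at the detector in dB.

Noise floor: N = −174 + 10 log₁₀(B) + NF
10 log₁₀(1.28×10⁷) = 71.07 dB
N = −174 + 71.07 + 3.71 = −99.22 dBm
SNR = P_sig − N = −65.7 − (−99.22) = 33.52 dB → 33.5 dB

33.5 dB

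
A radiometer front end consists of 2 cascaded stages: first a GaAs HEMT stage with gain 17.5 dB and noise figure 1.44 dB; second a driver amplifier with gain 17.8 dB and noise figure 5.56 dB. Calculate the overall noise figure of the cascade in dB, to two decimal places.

1.58 dB

Convert to linear (a loss of L dB is a gain of −L dB): F_i = 10^(NF_i/10), G_i = 10^(G_i,dB/10)
  Stage 1: F_1 = 10^(1.44/10) = 1.393, G_1 = 10^(17.5/10) = 56.23
  Stage 2: F_2 = 10^(5.56/10) = 3.597, G_2 = 10^(17.8/10) = 60.26
Friis cascade:
  F = 1.393 + (3.597 − 1)/56.23 = 1.439
NF = 10 log₁₀(1.439) = 1.58 dB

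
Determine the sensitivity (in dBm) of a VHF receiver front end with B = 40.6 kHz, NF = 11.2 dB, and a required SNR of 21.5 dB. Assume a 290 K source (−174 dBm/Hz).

Sensitivity = −174 + 10 log₁₀(B) + NF + SNR_min
= −174 + 46.09 + 11.2 + 21.5
= −95.21 dBm → −95.2 dBm

−95.2 dBm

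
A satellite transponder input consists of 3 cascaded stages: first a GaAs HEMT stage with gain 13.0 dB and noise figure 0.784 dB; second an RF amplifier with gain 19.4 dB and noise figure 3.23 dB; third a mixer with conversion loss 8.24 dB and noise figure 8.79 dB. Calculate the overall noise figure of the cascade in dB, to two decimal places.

0.99 dB

Convert to linear (a loss of L dB is a gain of −L dB): F_i = 10^(NF_i/10), G_i = 10^(G_i,dB/10)
  Stage 1: F_1 = 10^(0.784/10) = 1.198, G_1 = 10^(13.0/10) = 19.95
  Stage 2: F_2 = 10^(3.23/10) = 2.104, G_2 = 10^(19.4/10) = 87.10
  Stage 3: F_3 = 10^(8.79/10) = 7.568, G_3 = 10^(−8.24/10) = 0.1500
Friis cascade:
  F = 1.198 + (2.104 − 1)/19.95 + (7.568 − 1)/1738 = 1.257
NF = 10 log₁₀(1.257) = 0.99 dB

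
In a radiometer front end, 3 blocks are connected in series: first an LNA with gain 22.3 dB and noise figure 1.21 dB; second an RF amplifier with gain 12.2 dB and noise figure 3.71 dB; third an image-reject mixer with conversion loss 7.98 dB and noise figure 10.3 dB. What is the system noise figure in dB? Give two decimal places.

Convert to linear (a loss of L dB is a gain of −L dB): F_i = 10^(NF_i/10), G_i = 10^(G_i,dB/10)
  Stage 1: F_1 = 10^(1.21/10) = 1.321, G_1 = 10^(22.3/10) = 169.8
  Stage 2: F_2 = 10^(3.71/10) = 2.350, G_2 = 10^(12.2/10) = 16.60
  Stage 3: F_3 = 10^(10.3/10) = 10.72, G_3 = 10^(−7.98/10) = 0.1592
Friis cascade:
  F = 1.321 + (2.350 − 1)/169.8 + (10.72 − 1)/2818 = 1.333
NF = 10 log₁₀(1.333) = 1.25 dB

1.25 dB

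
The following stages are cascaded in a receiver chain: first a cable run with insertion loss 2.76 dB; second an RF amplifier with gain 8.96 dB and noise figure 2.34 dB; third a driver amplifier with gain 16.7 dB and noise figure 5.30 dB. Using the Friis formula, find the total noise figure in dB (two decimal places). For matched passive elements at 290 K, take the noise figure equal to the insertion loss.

5.81 dB

Convert to linear (a loss of L dB is a gain of −L dB): F_i = 10^(NF_i/10), G_i = 10^(G_i,dB/10)
  Stage 1: F_1 = 10^(2.76/10) = 1.888, G_1 = 10^(−2.76/10) = 0.5297
  Stage 2: F_2 = 10^(2.34/10) = 1.714, G_2 = 10^(8.96/10) = 7.870
  Stage 3: F_3 = 10^(5.30/10) = 3.388, G_3 = 10^(16.7/10) = 46.77
Friis cascade:
  F = 1.888 + (1.714 − 1)/0.5297 + (3.388 − 1)/4.169 = 3.809
NF = 10 log₁₀(3.809) = 5.81 dB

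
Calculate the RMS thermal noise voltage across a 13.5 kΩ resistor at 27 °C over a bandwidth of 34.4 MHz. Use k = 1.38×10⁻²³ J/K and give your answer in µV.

T = 27 °C + 273.15 = 300.15 K
V_n = √(4kTRB)
4kTRB = 4 × 1.38×10⁻²³ × 300.15 × 1.35×10⁴ × 3.44×10⁷ = 7.69×10⁻⁹ V²
V_n = √(7.69×10⁻⁹) = 8.77×10⁻⁵ V = 87.7 µV

87.7 µV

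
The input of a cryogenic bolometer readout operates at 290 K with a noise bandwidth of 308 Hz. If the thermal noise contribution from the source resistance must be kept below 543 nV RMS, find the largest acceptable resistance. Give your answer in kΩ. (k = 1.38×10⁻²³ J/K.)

59.8 kΩ

Johnson–Nyquist: V_n = √(4kTRB) ⇒ R = V_n² / (4kTB)
4kTB = 4 × 1.38×10⁻²³ × 290 × 3.08×10² = 4.93×10⁻¹⁸
R = (5.43×10⁻⁷)² / 4.93×10⁻¹⁸ = 5.98×10⁴ Ω = 59.8 kΩ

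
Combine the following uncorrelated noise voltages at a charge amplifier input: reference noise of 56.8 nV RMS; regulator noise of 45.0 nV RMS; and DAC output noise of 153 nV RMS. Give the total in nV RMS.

Uncorrelated sources add in power (mean-square): V_tot = √(ΣV_i²)
V_tot = √[(5.68×10⁻⁸)² + (4.50×10⁻⁸)² + (1.53×10⁻⁷)²] = 1.69×10⁻⁷ V = 169 nV

169 nV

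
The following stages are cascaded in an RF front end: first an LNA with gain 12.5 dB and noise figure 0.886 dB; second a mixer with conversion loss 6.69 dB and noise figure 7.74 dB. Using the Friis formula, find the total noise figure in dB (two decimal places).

1.77 dB

Convert to linear (a loss of L dB is a gain of −L dB): F_i = 10^(NF_i/10), G_i = 10^(G_i,dB/10)
  Stage 1: F_1 = 10^(0.886/10) = 1.226, G_1 = 10^(12.5/10) = 17.78
  Stage 2: F_2 = 10^(7.74/10) = 5.943, G_2 = 10^(−6.69/10) = 0.2143
Friis cascade:
  F = 1.226 + (5.943 − 1)/17.78 = 1.504
NF = 10 log₁₀(1.504) = 1.77 dB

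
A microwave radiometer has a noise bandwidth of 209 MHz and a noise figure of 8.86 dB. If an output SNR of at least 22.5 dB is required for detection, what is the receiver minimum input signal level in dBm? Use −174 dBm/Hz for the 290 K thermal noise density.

Sensitivity = −174 + 10 log₁₀(B) + NF + SNR_min
= −174 + 83.2 + 8.86 + 22.5
= −59.44 dBm → −59.4 dBm

−59.4 dBm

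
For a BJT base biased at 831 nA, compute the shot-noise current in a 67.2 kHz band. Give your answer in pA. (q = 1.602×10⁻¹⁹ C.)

134 pA

I_n = √(2qI·B)
2qI·B = 2 × 1.602×10⁻¹⁹ × 8.31×10⁻⁷ × 6.72×10⁴ = 1.79×10⁻²⁰ A²
I_n = √(1.79×10⁻²⁰) = 1.34×10⁻¹⁰ A = 134 pA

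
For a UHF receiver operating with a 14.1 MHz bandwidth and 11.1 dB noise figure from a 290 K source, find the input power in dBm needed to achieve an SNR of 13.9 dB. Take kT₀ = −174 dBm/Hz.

−77.5 dBm

Sensitivity = −174 + 10 log₁₀(B) + NF + SNR_min
= −174 + 71.49 + 11.1 + 13.9
= −77.51 dBm → −77.5 dBm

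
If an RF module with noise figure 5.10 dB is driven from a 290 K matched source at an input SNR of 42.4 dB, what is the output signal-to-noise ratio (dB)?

By definition F = SNR_in/SNR_out, so in dB: SNR_out = SNR_in − NF
SNR_out = 42.4 − 5.10 = 37.30 dB

37.30 dB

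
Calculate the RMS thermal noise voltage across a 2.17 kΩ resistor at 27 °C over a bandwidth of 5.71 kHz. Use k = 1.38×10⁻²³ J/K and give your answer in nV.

453 nV

T = 27 °C + 273.15 = 300.15 K
V_n = √(4kTRB)
4kTRB = 4 × 1.38×10⁻²³ × 300.15 × 2.17×10³ × 5.71×10³ = 2.05×10⁻¹³ V²
V_n = √(2.05×10⁻¹³) = 4.53×10⁻⁷ V = 453 nV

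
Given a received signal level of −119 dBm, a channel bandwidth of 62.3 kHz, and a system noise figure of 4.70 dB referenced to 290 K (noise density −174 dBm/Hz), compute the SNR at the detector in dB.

Noise floor: N = −174 + 10 log₁₀(B) + NF
10 log₁₀(6.23×10⁴) = 47.94 dB
N = −174 + 47.94 + 4.70 = −121.36 dBm
SNR = P_sig − N = −119 − (−121.36) = 2.36 dB → 2.4 dB

2.4 dB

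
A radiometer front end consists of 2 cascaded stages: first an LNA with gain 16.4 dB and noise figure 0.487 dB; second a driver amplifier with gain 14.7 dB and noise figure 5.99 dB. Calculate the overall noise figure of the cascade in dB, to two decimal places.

Convert to linear (a loss of L dB is a gain of −L dB): F_i = 10^(NF_i/10), G_i = 10^(G_i,dB/10)
  Stage 1: F_1 = 10^(0.487/10) = 1.119, G_1 = 10^(16.4/10) = 43.65
  Stage 2: F_2 = 10^(5.99/10) = 3.972, G_2 = 10^(14.7/10) = 29.51
Friis cascade:
  F = 1.119 + (3.972 − 1)/43.65 = 1.187
NF = 10 log₁₀(1.187) = 0.74 dB

0.74 dB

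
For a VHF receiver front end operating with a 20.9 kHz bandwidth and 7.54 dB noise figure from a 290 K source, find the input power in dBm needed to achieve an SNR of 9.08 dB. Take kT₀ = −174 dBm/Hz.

Sensitivity = −174 + 10 log₁₀(B) + NF + SNR_min
= −174 + 43.2 + 7.54 + 9.08
= −114.18 dBm → −114.2 dBm

−114.2 dBm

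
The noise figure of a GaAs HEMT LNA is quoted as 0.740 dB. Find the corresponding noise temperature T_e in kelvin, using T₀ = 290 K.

F = 10^(0.740/10) = 1.18577
T_e = (F − 1)·T₀ = (1.18577 − 1) × 290 = 53.9 K

53.9 K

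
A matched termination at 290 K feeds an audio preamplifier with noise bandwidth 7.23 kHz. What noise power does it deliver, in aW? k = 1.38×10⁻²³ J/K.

28.9 aW

P_n = kTB = 1.38×10⁻²³ × 290 × 7.23×10³ = 2.89×10⁻¹⁷ W = 28.9 aW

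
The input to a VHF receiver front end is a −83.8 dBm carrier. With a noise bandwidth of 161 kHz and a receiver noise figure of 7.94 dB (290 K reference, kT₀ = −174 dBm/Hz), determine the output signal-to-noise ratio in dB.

30.2 dB

Noise floor: N = −174 + 10 log₁₀(B) + NF
10 log₁₀(1.61×10⁵) = 52.07 dB
N = −174 + 52.07 + 7.94 = −113.99 dBm
SNR = P_sig − N = −83.8 − (−113.99) = 30.19 dB → 30.2 dB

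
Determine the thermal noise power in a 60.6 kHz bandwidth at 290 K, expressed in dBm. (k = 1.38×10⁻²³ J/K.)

−126.2 dBm

P_n = kTB = 1.38×10⁻²³ × 290 × 6.06×10⁴ = 2.43×10⁻¹⁶ W
In dBm: 10 log₁₀(2.43×10⁻¹⁶ / 10⁻³) = −126.2 dBm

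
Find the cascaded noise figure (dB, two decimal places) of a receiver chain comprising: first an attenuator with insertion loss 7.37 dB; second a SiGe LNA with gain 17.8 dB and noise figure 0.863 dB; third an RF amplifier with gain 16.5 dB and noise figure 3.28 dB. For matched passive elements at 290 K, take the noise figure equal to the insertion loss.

Convert to linear (a loss of L dB is a gain of −L dB): F_i = 10^(NF_i/10), G_i = 10^(G_i,dB/10)
  Stage 1: F_1 = 10^(7.37/10) = 5.458, G_1 = 10^(−7.37/10) = 0.1832
  Stage 2: F_2 = 10^(0.863/10) = 1.220, G_2 = 10^(17.8/10) = 60.26
  Stage 3: F_3 = 10^(3.28/10) = 2.128, G_3 = 10^(16.5/10) = 44.67
Friis cascade:
  F = 5.458 + (1.220 − 1)/0.1832 + (2.128 − 1)/11.04 = 6.760
NF = 10 log₁₀(6.760) = 8.30 dB

8.30 dB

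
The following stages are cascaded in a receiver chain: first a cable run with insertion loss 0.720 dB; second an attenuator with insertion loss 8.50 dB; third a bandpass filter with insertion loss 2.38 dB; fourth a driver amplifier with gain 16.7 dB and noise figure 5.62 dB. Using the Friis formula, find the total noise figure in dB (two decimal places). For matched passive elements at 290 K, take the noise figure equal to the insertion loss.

Convert to linear (a loss of L dB is a gain of −L dB): F_i = 10^(NF_i/10), G_i = 10^(G_i,dB/10)
  Stage 1: F_1 = 10^(0.720/10) = 1.180, G_1 = 10^(−0.720/10) = 0.8472
  Stage 2: F_2 = 10^(8.50/10) = 7.079, G_2 = 10^(−8.50/10) = 0.1413
  Stage 3: F_3 = 10^(2.38/10) = 1.730, G_3 = 10^(−2.38/10) = 0.5781
  Stage 4: F_4 = 10^(5.62/10) = 3.648, G_4 = 10^(16.7/10) = 46.77
Friis cascade:
  F = 1.180 + (7.079 − 1)/0.8472 + (1.730 − 1)/0.1197 + (3.648 − 1)/0.06918 = 52.72
NF = 10 log₁₀(52.72) = 17.22 dB

17.22 dB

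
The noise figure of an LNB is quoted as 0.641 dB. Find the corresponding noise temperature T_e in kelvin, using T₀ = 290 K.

46.1 K

F = 10^(0.641/10) = 1.15904
T_e = (F − 1)·T₀ = (1.15904 − 1) × 290 = 46.1 K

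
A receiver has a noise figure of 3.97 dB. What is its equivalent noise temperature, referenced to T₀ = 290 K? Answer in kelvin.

F = 10^(3.97/10) = 2.49459
T_e = (F − 1)·T₀ = (2.49459 − 1) × 290 = 433 K

433 K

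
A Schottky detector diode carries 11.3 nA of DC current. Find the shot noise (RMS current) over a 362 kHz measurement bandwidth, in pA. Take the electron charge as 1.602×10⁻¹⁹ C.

36.2 pA

I_n = √(2qI·B)
2qI·B = 2 × 1.602×10⁻¹⁹ × 1.13×10⁻⁸ × 3.62×10⁵ = 1.31×10⁻²¹ A²
I_n = √(1.31×10⁻²¹) = 3.62×10⁻¹¹ A = 36.2 pA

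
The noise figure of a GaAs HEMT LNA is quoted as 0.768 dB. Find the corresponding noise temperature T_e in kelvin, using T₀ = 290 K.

56.1 K

F = 10^(0.768/10) = 1.19344
T_e = (F − 1)·T₀ = (1.19344 − 1) × 290 = 56.1 K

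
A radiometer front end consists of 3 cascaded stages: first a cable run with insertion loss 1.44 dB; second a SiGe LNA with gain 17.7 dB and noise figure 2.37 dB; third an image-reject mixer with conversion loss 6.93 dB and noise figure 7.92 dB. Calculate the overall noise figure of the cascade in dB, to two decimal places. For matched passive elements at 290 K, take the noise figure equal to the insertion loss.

4.03 dB

Convert to linear (a loss of L dB is a gain of −L dB): F_i = 10^(NF_i/10), G_i = 10^(G_i,dB/10)
  Stage 1: F_1 = 10^(1.44/10) = 1.393, G_1 = 10^(−1.44/10) = 0.7178
  Stage 2: F_2 = 10^(2.37/10) = 1.726, G_2 = 10^(17.7/10) = 58.88
  Stage 3: F_3 = 10^(7.92/10) = 6.194, G_3 = 10^(−6.93/10) = 0.2028
Friis cascade:
  F = 1.393 + (1.726 − 1)/0.7178 + (6.194 − 1)/42.27 = 2.527
NF = 10 log₁₀(2.527) = 4.03 dB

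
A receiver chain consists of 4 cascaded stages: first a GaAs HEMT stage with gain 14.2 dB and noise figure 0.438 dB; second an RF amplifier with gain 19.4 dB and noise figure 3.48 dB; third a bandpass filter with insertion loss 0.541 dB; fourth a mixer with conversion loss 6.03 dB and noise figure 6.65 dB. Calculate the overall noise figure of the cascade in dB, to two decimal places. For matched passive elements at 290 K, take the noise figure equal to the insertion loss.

Convert to linear (a loss of L dB is a gain of −L dB): F_i = 10^(NF_i/10), G_i = 10^(G_i,dB/10)
  Stage 1: F_1 = 10^(0.438/10) = 1.106, G_1 = 10^(14.2/10) = 26.30
  Stage 2: F_2 = 10^(3.48/10) = 2.228, G_2 = 10^(19.4/10) = 87.10
  Stage 3: F_3 = 10^(0.541/10) = 1.133, G_3 = 10^(−0.541/10) = 0.8829
  Stage 4: F_4 = 10^(6.65/10) = 4.624, G_4 = 10^(−6.03/10) = 0.2495
Friis cascade:
  F = 1.106 + (2.228 − 1)/26.30 + (1.133 − 1)/2291 + (4.624 − 1)/2023 = 1.155
NF = 10 log₁₀(1.155) = 0.62 dB

0.62 dB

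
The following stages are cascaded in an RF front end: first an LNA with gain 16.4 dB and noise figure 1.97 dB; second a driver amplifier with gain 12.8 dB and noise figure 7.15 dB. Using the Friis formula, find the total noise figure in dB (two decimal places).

Convert to linear (a loss of L dB is a gain of −L dB): F_i = 10^(NF_i/10), G_i = 10^(G_i,dB/10)
  Stage 1: F_1 = 10^(1.97/10) = 1.574, G_1 = 10^(16.4/10) = 43.65
  Stage 2: F_2 = 10^(7.15/10) = 5.188, G_2 = 10^(12.8/10) = 19.05
Friis cascade:
  F = 1.574 + (5.188 − 1)/43.65 = 1.670
NF = 10 log₁₀(1.670) = 2.23 dB

2.23 dB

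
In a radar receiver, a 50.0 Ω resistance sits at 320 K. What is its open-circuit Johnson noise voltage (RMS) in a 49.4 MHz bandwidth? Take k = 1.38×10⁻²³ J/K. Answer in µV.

V_n = √(4kTRB)
4kTRB = 4 × 1.38×10⁻²³ × 320 × 5.00×10¹ × 4.94×10⁷ = 4.36×10⁻¹¹ V²
V_n = √(4.36×10⁻¹¹) = 6.61×10⁻⁶ V = 6.61 µV

6.61 µV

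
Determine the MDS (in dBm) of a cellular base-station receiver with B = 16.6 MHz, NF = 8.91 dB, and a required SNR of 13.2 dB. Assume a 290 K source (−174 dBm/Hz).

−79.7 dBm

Sensitivity = −174 + 10 log₁₀(B) + NF + SNR_min
= −174 + 72.2 + 8.91 + 13.2
= −79.69 dBm → −79.7 dBm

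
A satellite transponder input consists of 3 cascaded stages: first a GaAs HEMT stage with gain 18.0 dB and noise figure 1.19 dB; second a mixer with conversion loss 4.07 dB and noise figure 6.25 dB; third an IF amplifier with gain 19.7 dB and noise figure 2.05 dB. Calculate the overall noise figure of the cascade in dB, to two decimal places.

Convert to linear (a loss of L dB is a gain of −L dB): F_i = 10^(NF_i/10), G_i = 10^(G_i,dB/10)
  Stage 1: F_1 = 10^(1.19/10) = 1.315, G_1 = 10^(18.0/10) = 63.10
  Stage 2: F_2 = 10^(6.25/10) = 4.217, G_2 = 10^(−4.07/10) = 0.3917
  Stage 3: F_3 = 10^(2.05/10) = 1.603, G_3 = 10^(19.7/10) = 93.33
Friis cascade:
  F = 1.315 + (4.217 − 1)/63.10 + (1.603 − 1)/24.72 = 1.391
NF = 10 log₁₀(1.391) = 1.43 dB

1.43 dB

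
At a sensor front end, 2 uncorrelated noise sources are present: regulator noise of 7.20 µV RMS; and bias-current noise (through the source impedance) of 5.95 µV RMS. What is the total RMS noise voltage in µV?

9.34 µV

Uncorrelated sources add in power (mean-square): V_tot = √(ΣV_i²)
V_tot = √[(7.20×10⁻⁶)² + (5.95×10⁻⁶)²] = 9.34×10⁻⁶ V = 9.34 µV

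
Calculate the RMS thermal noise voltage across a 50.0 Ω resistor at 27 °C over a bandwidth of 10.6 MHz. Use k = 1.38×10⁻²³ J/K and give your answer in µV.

2.96 µV

T = 27 °C + 273.15 = 300.15 K
V_n = √(4kTRB)
4kTRB = 4 × 1.38×10⁻²³ × 300.15 × 5.00×10¹ × 1.06×10⁷ = 8.78×10⁻¹² V²
V_n = √(8.78×10⁻¹²) = 2.96×10⁻⁶ V = 2.96 µV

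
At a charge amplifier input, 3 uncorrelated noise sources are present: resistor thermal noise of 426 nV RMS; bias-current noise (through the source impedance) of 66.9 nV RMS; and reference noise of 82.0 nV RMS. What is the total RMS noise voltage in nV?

Uncorrelated sources add in power (mean-square): V_tot = √(ΣV_i²)
V_tot = √[(4.26×10⁻⁷)² + (6.69×10⁻⁸)² + (8.20×10⁻⁸)²] = 4.39×10⁻⁷ V = 439 nV

439 nV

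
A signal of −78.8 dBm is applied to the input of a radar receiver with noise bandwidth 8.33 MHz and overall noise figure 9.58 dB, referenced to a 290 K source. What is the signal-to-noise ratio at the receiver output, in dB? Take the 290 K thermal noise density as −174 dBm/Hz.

Noise floor: N = −174 + 10 log₁₀(B) + NF
10 log₁₀(8.33×10⁶) = 69.21 dB
N = −174 + 69.21 + 9.58 = −95.21 dBm
SNR = P_sig − N = −78.8 − (−95.21) = 16.41 dB → 16.4 dB

16.4 dB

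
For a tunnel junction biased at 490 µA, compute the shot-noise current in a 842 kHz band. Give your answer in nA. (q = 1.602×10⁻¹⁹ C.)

11.5 nA

I_n = √(2qI·B)
2qI·B = 2 × 1.602×10⁻¹⁹ × 4.90×10⁻⁴ × 8.42×10⁵ = 1.32×10⁻¹⁶ A²
I_n = √(1.32×10⁻¹⁶) = 1.15×10⁻⁸ A = 11.5 nA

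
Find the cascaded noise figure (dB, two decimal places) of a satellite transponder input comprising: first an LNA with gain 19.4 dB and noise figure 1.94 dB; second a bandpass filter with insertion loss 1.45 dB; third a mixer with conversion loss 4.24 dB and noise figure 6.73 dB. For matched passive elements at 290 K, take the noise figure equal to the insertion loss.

2.11 dB

Convert to linear (a loss of L dB is a gain of −L dB): F_i = 10^(NF_i/10), G_i = 10^(G_i,dB/10)
  Stage 1: F_1 = 10^(1.94/10) = 1.563, G_1 = 10^(19.4/10) = 87.10
  Stage 2: F_2 = 10^(1.45/10) = 1.396, G_2 = 10^(−1.45/10) = 0.7161
  Stage 3: F_3 = 10^(6.73/10) = 4.710, G_3 = 10^(−4.24/10) = 0.3767
Friis cascade:
  F = 1.563 + (1.396 − 1)/87.10 + (4.710 − 1)/62.37 = 1.627
NF = 10 log₁₀(1.627) = 2.11 dB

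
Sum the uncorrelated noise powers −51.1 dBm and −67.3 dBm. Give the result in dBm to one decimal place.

−51.0 dBm

Convert to linear, add, convert back:
P₁ = 7.76×10⁻⁹ W, P₂ = 1.86×10⁻¹⁰ W
P_tot = 7.95×10⁻⁹ W → 10 log₁₀(P_tot / 10⁻³) = −51.0 dBm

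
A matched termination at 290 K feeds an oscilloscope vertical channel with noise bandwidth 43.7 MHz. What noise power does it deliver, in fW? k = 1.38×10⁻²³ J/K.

175 fW

P_n = kTB = 1.38×10⁻²³ × 290 × 4.37×10⁷ = 1.75×10⁻¹³ W = 175 fW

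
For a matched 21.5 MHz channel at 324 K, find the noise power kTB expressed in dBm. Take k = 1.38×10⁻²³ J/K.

−100.2 dBm

P_n = kTB = 1.38×10⁻²³ × 324 × 2.15×10⁷ = 9.61×10⁻¹⁴ W
In dBm: 10 log₁₀(9.61×10⁻¹⁴ / 10⁻³) = −100.2 dBm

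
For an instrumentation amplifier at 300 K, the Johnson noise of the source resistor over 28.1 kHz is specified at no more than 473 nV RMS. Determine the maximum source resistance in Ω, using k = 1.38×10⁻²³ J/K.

481 Ω

Johnson–Nyquist: V_n = √(4kTRB) ⇒ R = V_n² / (4kTB)
4kTB = 4 × 1.38×10⁻²³ × 300 × 2.81×10⁴ = 4.65×10⁻¹⁶
R = (4.73×10⁻⁷)² / 4.65×10⁻¹⁶ = 4.81×10² Ω = 481 Ω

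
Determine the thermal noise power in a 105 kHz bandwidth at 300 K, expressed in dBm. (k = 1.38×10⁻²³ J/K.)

P_n = kTB = 1.38×10⁻²³ × 300 × 1.05×10⁵ = 4.35×10⁻¹⁶ W
In dBm: 10 log₁₀(4.35×10⁻¹⁶ / 10⁻³) = −123.6 dBm

−123.6 dBm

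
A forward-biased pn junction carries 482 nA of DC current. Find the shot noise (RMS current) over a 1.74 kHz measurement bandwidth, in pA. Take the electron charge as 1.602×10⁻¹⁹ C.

I_n = √(2qI·B)
2qI·B = 2 × 1.602×10⁻¹⁹ × 4.82×10⁻⁷ × 1.74×10³ = 2.69×10⁻²² A²
I_n = √(2.69×10⁻²²) = 1.64×10⁻¹¹ A = 16.4 pA

16.4 pA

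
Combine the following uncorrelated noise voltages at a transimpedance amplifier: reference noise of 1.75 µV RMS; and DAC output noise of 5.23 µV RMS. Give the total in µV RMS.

5.52 µV

Uncorrelated sources add in power (mean-square): V_tot = √(ΣV_i²)
V_tot = √[(1.75×10⁻⁶)² + (5.23×10⁻⁶)²] = 5.52×10⁻⁶ V = 5.52 µV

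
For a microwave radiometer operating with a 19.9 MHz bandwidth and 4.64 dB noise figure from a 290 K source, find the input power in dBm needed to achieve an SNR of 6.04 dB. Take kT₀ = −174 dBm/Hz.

−90.3 dBm

Sensitivity = −174 + 10 log₁₀(B) + NF + SNR_min
= −174 + 72.99 + 4.64 + 6.04
= −90.33 dBm → −90.3 dBm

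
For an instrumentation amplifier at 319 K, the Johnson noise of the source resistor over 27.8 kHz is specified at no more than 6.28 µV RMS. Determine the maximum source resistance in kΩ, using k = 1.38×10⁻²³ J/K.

Johnson–Nyquist: V_n = √(4kTRB) ⇒ R = V_n² / (4kTB)
4kTB = 4 × 1.38×10⁻²³ × 319 × 2.78×10⁴ = 4.90×10⁻¹⁶
R = (6.28×10⁻⁶)² / 4.90×10⁻¹⁶ = 8.06×10⁴ Ω = 80.6 kΩ

80.6 kΩ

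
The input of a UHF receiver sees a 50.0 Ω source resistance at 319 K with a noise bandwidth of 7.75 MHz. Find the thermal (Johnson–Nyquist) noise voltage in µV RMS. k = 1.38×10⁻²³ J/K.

2.61 µV

V_n = √(4kTRB)
4kTRB = 4 × 1.38×10⁻²³ × 319 × 5.00×10¹ × 7.75×10⁶ = 6.82×10⁻¹² V²
V_n = √(6.82×10⁻¹²) = 2.61×10⁻⁶ V = 2.61 µV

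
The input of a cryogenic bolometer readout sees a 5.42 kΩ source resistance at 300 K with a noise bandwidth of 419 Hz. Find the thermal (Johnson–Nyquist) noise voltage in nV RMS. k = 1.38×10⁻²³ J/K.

V_n = √(4kTRB)
4kTRB = 4 × 1.38×10⁻²³ × 300 × 5.42×10³ × 4.19×10² = 3.76×10⁻¹⁴ V²
V_n = √(3.76×10⁻¹⁴) = 1.94×10⁻⁷ V = 194 nV

194 nV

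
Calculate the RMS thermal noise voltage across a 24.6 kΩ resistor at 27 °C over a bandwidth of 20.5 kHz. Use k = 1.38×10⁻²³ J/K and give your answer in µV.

T = 27 °C + 273.15 = 300.15 K
V_n = √(4kTRB)
4kTRB = 4 × 1.38×10⁻²³ × 300.15 × 2.46×10⁴ × 2.05×10⁴ = 8.36×10⁻¹² V²
V_n = √(8.36×10⁻¹²) = 2.89×10⁻⁶ V = 2.89 µV

2.89 µV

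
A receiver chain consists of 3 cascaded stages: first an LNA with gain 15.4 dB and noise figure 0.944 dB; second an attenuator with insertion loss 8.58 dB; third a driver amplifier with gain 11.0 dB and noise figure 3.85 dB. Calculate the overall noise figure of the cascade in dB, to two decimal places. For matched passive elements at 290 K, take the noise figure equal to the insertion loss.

Convert to linear (a loss of L dB is a gain of −L dB): F_i = 10^(NF_i/10), G_i = 10^(G_i,dB/10)
  Stage 1: F_1 = 10^(0.944/10) = 1.243, G_1 = 10^(15.4/10) = 34.67
  Stage 2: F_2 = 10^(8.58/10) = 7.211, G_2 = 10^(−8.58/10) = 0.1387
  Stage 3: F_3 = 10^(3.85/10) = 2.427, G_3 = 10^(11.0/10) = 12.59
Friis cascade:
  F = 1.243 + (7.211 − 1)/34.67 + (2.427 − 1)/4.808 = 1.719
NF = 10 log₁₀(1.719) = 2.35 dB

2.35 dB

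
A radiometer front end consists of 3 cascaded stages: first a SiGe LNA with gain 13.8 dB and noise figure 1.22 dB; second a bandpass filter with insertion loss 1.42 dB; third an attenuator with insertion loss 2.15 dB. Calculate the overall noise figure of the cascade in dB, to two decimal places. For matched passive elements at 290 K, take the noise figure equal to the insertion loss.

Convert to linear (a loss of L dB is a gain of −L dB): F_i = 10^(NF_i/10), G_i = 10^(G_i,dB/10)
  Stage 1: F_1 = 10^(1.22/10) = 1.324, G_1 = 10^(13.8/10) = 23.99
  Stage 2: F_2 = 10^(1.42/10) = 1.387, G_2 = 10^(−1.42/10) = 0.7211
  Stage 3: F_3 = 10^(2.15/10) = 1.641, G_3 = 10^(−2.15/10) = 0.6095
Friis cascade:
  F = 1.324 + (1.387 − 1)/23.99 + (1.641 − 1)/17.30 = 1.377
NF = 10 log₁₀(1.377) = 1.39 dB

1.39 dB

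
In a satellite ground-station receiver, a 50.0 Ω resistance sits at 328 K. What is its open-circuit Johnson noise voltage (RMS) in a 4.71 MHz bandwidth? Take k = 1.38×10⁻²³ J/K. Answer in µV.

V_n = √(4kTRB)
4kTRB = 4 × 1.38×10⁻²³ × 328 × 5.00×10¹ × 4.71×10⁶ = 4.26×10⁻¹² V²
V_n = √(4.26×10⁻¹²) = 2.06×10⁻⁶ V = 2.06 µV

2.06 µV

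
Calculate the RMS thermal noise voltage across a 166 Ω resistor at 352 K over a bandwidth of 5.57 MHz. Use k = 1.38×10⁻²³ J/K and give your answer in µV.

V_n = √(4kTRB)
4kTRB = 4 × 1.38×10⁻²³ × 352 × 1.66×10² × 5.57×10⁶ = 1.80×10⁻¹¹ V²
V_n = √(1.80×10⁻¹¹) = 4.24×10⁻⁶ V = 4.24 µV

4.24 µV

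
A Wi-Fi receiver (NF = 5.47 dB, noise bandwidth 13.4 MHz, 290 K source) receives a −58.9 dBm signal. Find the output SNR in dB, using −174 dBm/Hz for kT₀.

38.4 dB

Noise floor: N = −174 + 10 log₁₀(B) + NF
10 log₁₀(1.34×10⁷) = 71.27 dB
N = −174 + 71.27 + 5.47 = −97.26 dBm
SNR = P_sig − N = −58.9 − (−97.26) = 38.36 dB → 38.4 dB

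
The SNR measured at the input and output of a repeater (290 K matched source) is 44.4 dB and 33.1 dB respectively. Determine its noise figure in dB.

NF (dB) = SNR_in(dB) − SNR_out(dB) when the source is at T₀
NF = 44.4 − 33.1 = 11.3 dB

11.3 dB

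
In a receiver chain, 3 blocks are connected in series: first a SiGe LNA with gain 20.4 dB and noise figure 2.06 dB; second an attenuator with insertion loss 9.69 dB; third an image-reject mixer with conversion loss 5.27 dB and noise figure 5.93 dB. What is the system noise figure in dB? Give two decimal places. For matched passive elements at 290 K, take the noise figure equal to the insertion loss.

Convert to linear (a loss of L dB is a gain of −L dB): F_i = 10^(NF_i/10), G_i = 10^(G_i,dB/10)
  Stage 1: F_1 = 10^(2.06/10) = 1.607, G_1 = 10^(20.4/10) = 109.6
  Stage 2: F_2 = 10^(9.69/10) = 9.311, G_2 = 10^(−9.69/10) = 0.1074
  Stage 3: F_3 = 10^(5.93/10) = 3.917, G_3 = 10^(−5.27/10) = 0.2972
Friis cascade:
  F = 1.607 + (9.311 − 1)/109.6 + (3.917 − 1)/11.78 = 1.930
NF = 10 log₁₀(1.930) = 2.86 dB

2.86 dB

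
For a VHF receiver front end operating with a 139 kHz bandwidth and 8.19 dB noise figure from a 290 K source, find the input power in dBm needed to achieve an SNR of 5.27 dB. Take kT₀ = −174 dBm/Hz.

Sensitivity = −174 + 10 log₁₀(B) + NF + SNR_min
= −174 + 51.43 + 8.19 + 5.27
= −109.11 dBm → −109.1 dBm

−109.1 dBm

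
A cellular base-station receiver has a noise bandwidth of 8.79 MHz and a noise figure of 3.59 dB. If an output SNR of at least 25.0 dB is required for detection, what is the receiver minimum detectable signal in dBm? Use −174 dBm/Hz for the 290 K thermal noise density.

Sensitivity = −174 + 10 log₁₀(B) + NF + SNR_min
= −174 + 69.44 + 3.59 + 25.0
= −75.97 dBm → −76.0 dBm

−76.0 dBm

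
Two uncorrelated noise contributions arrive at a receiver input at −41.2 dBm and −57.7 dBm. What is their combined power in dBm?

−41.1 dBm

Convert to linear, add, convert back:
P₁ = 7.59×10⁻⁸ W, P₂ = 1.70×10⁻⁹ W
P_tot = 7.76×10⁻⁸ W → 10 log₁₀(P_tot / 10⁻³) = −41.1 dBm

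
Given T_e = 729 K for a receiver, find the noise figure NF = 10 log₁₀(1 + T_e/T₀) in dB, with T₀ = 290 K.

5.46 dB

F = 1 + T_e/T₀ = 1 + 729/290 = 3.51379
NF = 10 log₁₀(3.51379) = 5.46 dB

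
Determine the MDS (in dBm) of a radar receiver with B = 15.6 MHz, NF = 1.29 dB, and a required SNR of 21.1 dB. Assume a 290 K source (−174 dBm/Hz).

Sensitivity = −174 + 10 log₁₀(B) + NF + SNR_min
= −174 + 71.93 + 1.29 + 21.1
= −79.68 dBm → −79.7 dBm

−79.7 dBm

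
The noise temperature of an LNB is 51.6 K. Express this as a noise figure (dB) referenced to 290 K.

F = 1 + T_e/T₀ = 1 + 51.6/290 = 1.17793
NF = 10 log₁₀(1.17793) = 0.711 dB

0.711 dB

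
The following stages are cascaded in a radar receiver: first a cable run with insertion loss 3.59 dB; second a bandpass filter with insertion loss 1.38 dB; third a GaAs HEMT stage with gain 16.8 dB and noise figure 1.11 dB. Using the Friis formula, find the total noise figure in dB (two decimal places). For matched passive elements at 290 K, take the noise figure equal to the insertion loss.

6.08 dB

Convert to linear (a loss of L dB is a gain of −L dB): F_i = 10^(NF_i/10), G_i = 10^(G_i,dB/10)
  Stage 1: F_1 = 10^(3.59/10) = 2.286, G_1 = 10^(−3.59/10) = 0.4375
  Stage 2: F_2 = 10^(1.38/10) = 1.374, G_2 = 10^(−1.38/10) = 0.7278
  Stage 3: F_3 = 10^(1.11/10) = 1.291, G_3 = 10^(16.8/10) = 47.86
Friis cascade:
  F = 2.286 + (1.374 − 1)/0.4375 + (1.291 − 1)/0.3184 = 4.055
NF = 10 log₁₀(4.055) = 6.08 dB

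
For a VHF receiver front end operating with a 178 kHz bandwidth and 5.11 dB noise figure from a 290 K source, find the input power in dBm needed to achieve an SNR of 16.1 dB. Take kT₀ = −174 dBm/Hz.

Sensitivity = −174 + 10 log₁₀(B) + NF + SNR_min
= −174 + 52.5 + 5.11 + 16.1
= −100.29 dBm → −100.3 dBm

−100.3 dBm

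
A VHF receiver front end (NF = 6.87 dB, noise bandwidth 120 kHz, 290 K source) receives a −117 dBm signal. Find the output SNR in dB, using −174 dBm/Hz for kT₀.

Noise floor: N = −174 + 10 log₁₀(B) + NF
10 log₁₀(1.20×10⁵) = 50.79 dB
N = −174 + 50.79 + 6.87 = −116.34 dBm
SNR = P_sig − N = −117 − (−116.34) = −0.66 dB → −0.7 dB

−0.7 dB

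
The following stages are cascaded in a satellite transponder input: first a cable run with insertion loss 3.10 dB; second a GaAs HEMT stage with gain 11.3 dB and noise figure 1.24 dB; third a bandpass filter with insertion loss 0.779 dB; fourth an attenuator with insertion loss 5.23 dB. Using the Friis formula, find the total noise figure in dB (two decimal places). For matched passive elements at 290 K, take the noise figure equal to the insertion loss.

Convert to linear (a loss of L dB is a gain of −L dB): F_i = 10^(NF_i/10), G_i = 10^(G_i,dB/10)
  Stage 1: F_1 = 10^(3.10/10) = 2.042, G_1 = 10^(−3.10/10) = 0.4898
  Stage 2: F_2 = 10^(1.24/10) = 1.330, G_2 = 10^(11.3/10) = 13.49
  Stage 3: F_3 = 10^(0.779/10) = 1.196, G_3 = 10^(−0.779/10) = 0.8358
  Stage 4: F_4 = 10^(5.23/10) = 3.334, G_4 = 10^(−5.23/10) = 0.2999
Friis cascade:
  F = 2.042 + (1.330 − 1)/0.4898 + (1.196 − 1)/6.607 + (3.334 − 1)/5.522 = 3.169
NF = 10 log₁₀(3.169) = 5.01 dB

5.01 dB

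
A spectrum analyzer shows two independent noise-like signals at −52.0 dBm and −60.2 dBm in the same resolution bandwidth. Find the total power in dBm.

−51.4 dBm

Convert to linear, add, convert back:
P₁ = 6.31×10⁻⁹ W, P₂ = 9.55×10⁻¹⁰ W
P_tot = 7.26×10⁻⁹ W → 10 log₁₀(P_tot / 10⁻³) = −51.4 dBm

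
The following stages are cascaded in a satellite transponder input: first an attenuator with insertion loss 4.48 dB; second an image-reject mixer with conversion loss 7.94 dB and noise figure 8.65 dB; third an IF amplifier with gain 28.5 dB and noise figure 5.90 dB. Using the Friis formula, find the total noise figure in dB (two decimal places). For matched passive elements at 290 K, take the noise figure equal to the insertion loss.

18.51 dB

Convert to linear (a loss of L dB is a gain of −L dB): F_i = 10^(NF_i/10), G_i = 10^(G_i,dB/10)
  Stage 1: F_1 = 10^(4.48/10) = 2.805, G_1 = 10^(−4.48/10) = 0.3565
  Stage 2: F_2 = 10^(8.65/10) = 7.328, G_2 = 10^(−7.94/10) = 0.1607
  Stage 3: F_3 = 10^(5.90/10) = 3.890, G_3 = 10^(28.5/10) = 707.9
Friis cascade:
  F = 2.805 + (7.328 − 1)/0.3565 + (3.890 − 1)/0.05728 = 71.02
NF = 10 log₁₀(71.02) = 18.51 dB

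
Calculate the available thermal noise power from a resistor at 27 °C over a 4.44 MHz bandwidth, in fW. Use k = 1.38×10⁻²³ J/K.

18.4 fW

T = 27 °C + 273.15 = 300.15 K
P_n = kTB = 1.38×10⁻²³ × 300.15 × 4.44×10⁶ = 1.84×10⁻¹⁴ W = 18.4 fW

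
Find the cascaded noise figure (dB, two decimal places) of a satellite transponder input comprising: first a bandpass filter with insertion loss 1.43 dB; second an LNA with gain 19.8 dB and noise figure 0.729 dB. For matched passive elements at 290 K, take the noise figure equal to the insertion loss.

2.16 dB

Convert to linear (a loss of L dB is a gain of −L dB): F_i = 10^(NF_i/10), G_i = 10^(G_i,dB/10)
  Stage 1: F_1 = 10^(1.43/10) = 1.390, G_1 = 10^(−1.43/10) = 0.7194
  Stage 2: F_2 = 10^(0.729/10) = 1.183, G_2 = 10^(19.8/10) = 95.50
Friis cascade:
  F = 1.390 + (1.183 − 1)/0.7194 = 1.644
NF = 10 log₁₀(1.644) = 2.16 dB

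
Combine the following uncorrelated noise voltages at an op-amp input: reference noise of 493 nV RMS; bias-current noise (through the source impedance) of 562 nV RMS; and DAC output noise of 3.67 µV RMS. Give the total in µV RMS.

3.75 µV

Uncorrelated sources add in power (mean-square): V_tot = √(ΣV_i²)
V_tot = √[(4.93×10⁻⁷)² + (5.62×10⁻⁷)² + (3.67×10⁻⁶)²] = 3.75×10⁻⁶ V = 3.75 µV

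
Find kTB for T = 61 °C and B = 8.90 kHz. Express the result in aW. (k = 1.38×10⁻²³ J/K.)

41.0 aW

T = 61 °C + 273.15 = 334.15 K
P_n = kTB = 1.38×10⁻²³ × 334.15 × 8.90×10³ = 4.10×10⁻¹⁷ W = 41.0 aW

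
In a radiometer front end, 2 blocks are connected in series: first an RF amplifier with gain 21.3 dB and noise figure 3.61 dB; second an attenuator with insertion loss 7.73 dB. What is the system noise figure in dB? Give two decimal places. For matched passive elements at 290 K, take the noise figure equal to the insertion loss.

3.68 dB

Convert to linear (a loss of L dB is a gain of −L dB): F_i = 10^(NF_i/10), G_i = 10^(G_i,dB/10)
  Stage 1: F_1 = 10^(3.61/10) = 2.296, G_1 = 10^(21.3/10) = 134.9
  Stage 2: F_2 = 10^(7.73/10) = 5.929, G_2 = 10^(−7.73/10) = 0.1687
Friis cascade:
  F = 2.296 + (5.929 − 1)/134.9 = 2.333
NF = 10 log₁₀(2.333) = 3.68 dB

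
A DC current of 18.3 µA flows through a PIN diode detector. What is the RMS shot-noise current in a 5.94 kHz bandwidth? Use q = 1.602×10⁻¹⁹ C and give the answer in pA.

187 pA

I_n = √(2qI·B)
2qI·B = 2 × 1.602×10⁻¹⁹ × 1.83×10⁻⁵ × 5.94×10³ = 3.48×10⁻²⁰ A²
I_n = √(3.48×10⁻²⁰) = 1.87×10⁻¹⁰ A = 187 pA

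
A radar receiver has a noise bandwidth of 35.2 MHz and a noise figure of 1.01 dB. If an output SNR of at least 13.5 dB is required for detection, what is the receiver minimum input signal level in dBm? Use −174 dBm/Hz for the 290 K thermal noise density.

−84.0 dBm

Sensitivity = −174 + 10 log₁₀(B) + NF + SNR_min
= −174 + 75.47 + 1.01 + 13.5
= −84.02 dBm → −84.0 dBm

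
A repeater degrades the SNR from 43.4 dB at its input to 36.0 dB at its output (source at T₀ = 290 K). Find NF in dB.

NF (dB) = SNR_in(dB) − SNR_out(dB) when the source is at T₀
NF = 43.4 − 36.0 = 7.4 dB

7.4 dB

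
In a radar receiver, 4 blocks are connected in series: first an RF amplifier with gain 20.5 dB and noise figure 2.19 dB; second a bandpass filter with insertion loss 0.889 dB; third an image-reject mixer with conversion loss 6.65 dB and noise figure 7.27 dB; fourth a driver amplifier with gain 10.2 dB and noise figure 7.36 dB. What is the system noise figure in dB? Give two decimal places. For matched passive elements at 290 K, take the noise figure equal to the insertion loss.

Convert to linear (a loss of L dB is a gain of −L dB): F_i = 10^(NF_i/10), G_i = 10^(G_i,dB/10)
  Stage 1: F_1 = 10^(2.19/10) = 1.656, G_1 = 10^(20.5/10) = 112.2
  Stage 2: F_2 = 10^(0.889/10) = 1.227, G_2 = 10^(−0.889/10) = 0.8149
  Stage 3: F_3 = 10^(7.27/10) = 5.333, G_3 = 10^(−6.65/10) = 0.2163
  Stage 4: F_4 = 10^(7.36/10) = 5.445, G_4 = 10^(10.2/10) = 10.47
Friis cascade:
  F = 1.656 + (1.227 − 1)/112.2 + (5.333 − 1)/91.43 + (5.445 − 1)/19.77 = 1.930
NF = 10 log₁₀(1.930) = 2.86 dB

2.86 dB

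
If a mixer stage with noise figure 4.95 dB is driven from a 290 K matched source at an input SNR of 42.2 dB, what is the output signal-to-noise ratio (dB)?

37.25 dB

By definition F = SNR_in/SNR_out, so in dB: SNR_out = SNR_in − NF
SNR_out = 42.2 − 4.95 = 37.25 dB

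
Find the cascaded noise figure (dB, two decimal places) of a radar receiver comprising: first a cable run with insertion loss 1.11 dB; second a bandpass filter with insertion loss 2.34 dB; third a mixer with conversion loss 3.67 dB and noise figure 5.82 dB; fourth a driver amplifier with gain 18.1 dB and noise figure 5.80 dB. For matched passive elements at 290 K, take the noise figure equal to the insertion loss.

13.60 dB

Convert to linear (a loss of L dB is a gain of −L dB): F_i = 10^(NF_i/10), G_i = 10^(G_i,dB/10)
  Stage 1: F_1 = 10^(1.11/10) = 1.291, G_1 = 10^(−1.11/10) = 0.7745
  Stage 2: F_2 = 10^(2.34/10) = 1.714, G_2 = 10^(−2.34/10) = 0.5834
  Stage 3: F_3 = 10^(5.82/10) = 3.819, G_3 = 10^(−3.67/10) = 0.4295
  Stage 4: F_4 = 10^(5.80/10) = 3.802, G_4 = 10^(18.1/10) = 64.57
Friis cascade:
  F = 1.291 + (1.714 − 1)/0.7745 + (3.819 − 1)/0.4519 + (3.802 − 1)/0.1941 = 22.89
NF = 10 log₁₀(22.89) = 13.60 dB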